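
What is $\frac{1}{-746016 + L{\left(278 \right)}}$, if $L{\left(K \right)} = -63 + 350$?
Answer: $- \frac{1}{745729} \approx -1.341 \cdot 10^{-6}$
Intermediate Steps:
$L{\left(K \right)} = 287$
$\frac{1}{-746016 + L{\left(278 \right)}} = \frac{1}{-746016 + 287} = \frac{1}{-745729} = - \frac{1}{745729}$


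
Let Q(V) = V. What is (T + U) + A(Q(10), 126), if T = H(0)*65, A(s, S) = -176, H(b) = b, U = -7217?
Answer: -7393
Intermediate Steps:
T = 0 (T = 0*65 = 0)
(T + U) + A(Q(10), 126) = (0 - 7217) - 176 = -7217 - 176 = -7393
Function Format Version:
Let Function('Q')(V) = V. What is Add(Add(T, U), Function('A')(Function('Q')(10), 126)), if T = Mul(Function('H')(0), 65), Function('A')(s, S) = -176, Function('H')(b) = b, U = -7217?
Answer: -7393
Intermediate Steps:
T = 0 (T = Mul(0, 65) = 0)
Add(Add(T, U), Function('A')(Function('Q')(10), 126)) = Add(Add(0, -7217), -176) = Add(-7217, -176) = -7393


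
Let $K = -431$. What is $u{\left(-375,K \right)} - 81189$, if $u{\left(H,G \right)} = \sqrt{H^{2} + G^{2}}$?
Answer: $-81189 + \sqrt{326386} \approx -80618.0$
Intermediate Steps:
$u{\left(H,G \right)} = \sqrt{G^{2} + H^{2}}$
$u{\left(-375,K \right)} - 81189 = \sqrt{\left(-431\right)^{2} + \left(-375\right)^{2}} - 81189 = \sqrt{185761 + 140625} - 81189 = \sqrt{326386} - 81189 = -81189 + \sqrt{326386}$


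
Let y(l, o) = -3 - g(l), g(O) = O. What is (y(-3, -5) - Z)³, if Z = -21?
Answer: 9261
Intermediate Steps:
y(l, o) = -3 - l
(y(-3, -5) - Z)³ = ((-3 - 1*(-3)) - 1*(-21))³ = ((-3 + 3) + 21)³ = (0 + 21)³ = 21³ = 9261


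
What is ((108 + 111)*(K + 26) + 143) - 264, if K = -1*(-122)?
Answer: 32291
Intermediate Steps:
K = 122
((108 + 111)*(K + 26) + 143) - 264 = ((108 + 111)*(122 + 26) + 143) - 264 = (219*148 + 143) - 264 = (32412 + 143) - 264 = 32555 - 264 = 32291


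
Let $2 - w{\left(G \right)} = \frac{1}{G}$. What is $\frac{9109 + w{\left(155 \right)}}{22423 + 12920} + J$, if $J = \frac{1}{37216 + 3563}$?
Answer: $\frac{6399305009}{24821565615} \approx 0.25781$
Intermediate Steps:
$w{\left(G \right)} = 2 - \frac{1}{G}$
$J = \frac{1}{40779} \approx 2.4522 \cdot 10^{-5}$
$\frac{9109 + w{\left(155 \right)}}{22423 + 12920} + J = \frac{9109 + \left(2 - \frac{1}{155}\right)}{22423 + 12920} + \frac{1}{40779} = \frac{9109 + \left(2 - \frac{1}{155}\right)}{35343} + \frac{1}{40779} = \left(9109 + \left(2 - \frac{1}{155}\right)\right) \frac{1}{35343} + \frac{1}{40779} = \left(9109 + \frac{309}{155}\right) \frac{1}{35343} + \frac{1}{40779} = \frac{1412204}{155} \cdot \frac{1}{35343} + \frac{1}{40779} = \frac{1412204}{5478165} + \frac{1}{40779} = \frac{6399305009}{24821565615}$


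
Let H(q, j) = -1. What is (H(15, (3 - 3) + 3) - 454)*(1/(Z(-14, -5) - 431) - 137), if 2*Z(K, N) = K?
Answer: 27303185/438 ≈ 62336.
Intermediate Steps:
Z(K, N) = K/2
(H(15, (3 - 3) + 3) - 454)*(1/(Z(-14, -5) - 431) - 137) = (-1 - 454)*(1/((1/2)*(-14) - 431) - 137) = -455*(1/(-7 - 431) - 137) = -455*(1/(-438) - 137) = -455*(-1/438 - 137) = -455*(-60007/438) = 27303185/438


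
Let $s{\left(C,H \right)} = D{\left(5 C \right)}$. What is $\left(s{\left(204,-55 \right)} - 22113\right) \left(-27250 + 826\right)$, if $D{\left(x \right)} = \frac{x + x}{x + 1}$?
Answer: $\frac{596530599192}{1021} \approx 5.8426 \cdot 10^{8}$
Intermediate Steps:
$D{\left(x \right)} = \frac{2 x}{1 + x}$
$s{\left(C,H \right)} = \frac{10 C}{1 + 5 C}$ ($s{\left(C,H \right)} = \frac{2 \cdot 5 C}{1 + 5 C} = \frac{10 C}{1 + 5 C}$)
$\left(s{\left(204,-55 \right)} - 22113\right) \left(-27250 + 826\right) = \left(10 \cdot 204 \frac{1}{1 + 5 \cdot 204} - 22113\right) \left(-27250 + 826\right) = \left(10 \cdot 204 \frac{1}{1 + 1020} - 22113\right) \left(-26424\right) = \left(10 \cdot 204 \cdot \frac{1}{1021} - 22113\right) \left(-26424\right) = \left(\frac{2040}{1021} - 22113\right) \left(-26424\right) = \left(- \frac{22575333}{1021}\right) \left(-26424\right) = \frac{596530599192}{1021}$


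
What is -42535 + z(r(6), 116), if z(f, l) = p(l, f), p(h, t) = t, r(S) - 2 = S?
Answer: -42527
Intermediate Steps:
r(S) = 2 + S
z(f, l) = f
-42535 + z(r(6), 116) = -42535 + (2 + 6) = -42535 + 8 = -42527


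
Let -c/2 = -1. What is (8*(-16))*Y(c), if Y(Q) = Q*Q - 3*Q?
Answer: 256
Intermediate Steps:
c = 2 (c = -2*(-1) = 2)
Y(Q) = Q² - 3*Q
(8*(-16))*Y(c) = (8*(-16))*(2*(-3 + 2)) = -256*(-1) = -128*(-2) = 256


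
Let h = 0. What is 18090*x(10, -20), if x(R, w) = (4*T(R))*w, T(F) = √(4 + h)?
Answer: -2894400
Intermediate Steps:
T(F) = 2 (T(F) = √(4 + 0) = √4 = 2)
x(R, w) = 8*w (x(R, w) = (4*2)*w = 8*w)
18090*x(10, -20) = 18090*(8*(-20)) = 18090*(-160) = -2894400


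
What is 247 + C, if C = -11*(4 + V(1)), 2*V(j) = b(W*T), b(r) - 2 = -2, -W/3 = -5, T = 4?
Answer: 203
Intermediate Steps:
W = 15 (W = -3*(-5) = 15)
b(r) = 0 (b(r) = 2 - 2 = 0)
V(j) = 0 (V(j) = (1/2)*0 = 0)
C = -44 (C = -11*(4 + 0) = -11*4 = -44)
247 + C = 247 - 44 = 203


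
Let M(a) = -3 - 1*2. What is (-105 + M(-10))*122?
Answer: -13420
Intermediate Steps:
M(a) = -5 (M(a) = -3 - 2 = -5)
(-105 + M(-10))*122 = (-105 - 5)*122 = -110*122 = -13420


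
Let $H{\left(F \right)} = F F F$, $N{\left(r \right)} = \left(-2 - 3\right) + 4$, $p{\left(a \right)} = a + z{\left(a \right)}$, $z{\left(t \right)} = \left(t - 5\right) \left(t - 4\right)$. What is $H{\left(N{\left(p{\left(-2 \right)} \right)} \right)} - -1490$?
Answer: $1489$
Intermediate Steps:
$z{\left(t \right)} = \left(-5 + t\right) \left(-4 + t\right)$
$p{\left(a \right)} = 20 + a^{2} - 8 a$ ($p{\left(a \right)} = a + \left(20 + a^{2} - 9 a\right) = 20 + a^{2} - 8 a$)
$N{\left(r \right)} = -1$ ($N{\left(r \right)} = -5 + 4 = -1$)
$H{\left(F \right)} = F^{3}$ ($H{\left(F \right)} = F^{2} F = F^{3}$)
$H{\left(N{\left(p{\left(-2 \right)} \right)} \right)} - -1490 = \left(-1\right)^{3} - -1490 = -1 + 1490 = 1489$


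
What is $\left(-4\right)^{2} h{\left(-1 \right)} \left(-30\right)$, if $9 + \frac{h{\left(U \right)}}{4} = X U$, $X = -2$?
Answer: $13440$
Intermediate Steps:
$h{\left(U \right)} = -36 - 8 U$ ($h{\left(U \right)} = -36 + 4 \left(- 2 U\right) = -36 - 8 U$)
$\left(-4\right)^{2} h{\left(-1 \right)} \left(-30\right) = \left(-4\right)^{2} \left(-36 - -8\right) \left(-30\right) = 16 \left(-36 + 8\right) \left(-30\right) = 16 \left(-28\right) \left(-30\right) = \left(-448\right) \left(-30\right) = 13440$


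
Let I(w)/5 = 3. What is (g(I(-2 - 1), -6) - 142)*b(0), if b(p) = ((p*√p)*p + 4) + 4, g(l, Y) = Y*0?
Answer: -1136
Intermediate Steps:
I(w) = 15 (I(w) = 5*3 = 15)
g(l, Y) = 0
b(p) = 8 + p^(5/2) (b(p) = (p^(3/2)*p + 4) + 4 = (p^(5/2) + 4) + 4 = (4 + p^(5/2)) + 4 = 8 + p^(5/2))
(g(I(-2 - 1), -6) - 142)*b(0) = (0 - 142)*(8 + 0^(5/2)) = -142*(8 + 0) = -142*8 = -1136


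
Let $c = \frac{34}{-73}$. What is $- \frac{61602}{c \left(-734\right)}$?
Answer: $- \frac{2248473}{12478} \approx -180.2$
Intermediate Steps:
$c = - \frac{34}{73}$ ($c = 34 \left(- \frac{1}{73}\right) = - \frac{34}{73} \approx -0.46575$)
$- \frac{61602}{c \left(-734\right)} = - \frac{61602}{\left(- \frac{34}{73}\right) \left(-734\right)} = - \frac{61602}{\frac{24956}{73}} = \left(-61602\right) \frac{73}{24956} = - \frac{2248473}{12478}$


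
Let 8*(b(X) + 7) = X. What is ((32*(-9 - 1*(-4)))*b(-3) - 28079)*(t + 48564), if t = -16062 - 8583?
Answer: -643397181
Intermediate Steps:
b(X) = -7 + X/8
t = -24645
((32*(-9 - 1*(-4)))*b(-3) - 28079)*(t + 48564) = ((32*(-9 - 1*(-4)))*(-7 + (1/8)*(-3)) - 28079)*(-24645 + 48564) = ((32*(-9 + 4))*(-7 - 3/8) - 28079)*23919 = ((32*(-5))*(-59/8) - 28079)*23919 = (-160*(-59/8) - 28079)*23919 = (1180 - 28079)*23919 = -26899*23919 = -643397181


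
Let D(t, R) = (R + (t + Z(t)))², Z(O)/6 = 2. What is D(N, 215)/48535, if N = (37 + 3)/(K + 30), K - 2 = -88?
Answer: 2509056/2378215 ≈ 1.0550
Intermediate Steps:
K = -86 (K = 2 - 88 = -86)
Z(O) = 12 (Z(O) = 6*2 = 12)
N = -5/7 (N = (37 + 3)/(-86 + 30) = 40/(-56) = 40*(-1/56) = -5/7 ≈ -0.71429)
D(t, R) = (12 + R + t)² (D(t, R) = (R + (t + 12))² = (R + (12 + t))² = (12 + R + t)²)
D(N, 215)/48535 = (12 + 215 - 5/7)²/48535 = (1584/7)²*(1/48535) = (2509056/49)*(1/48535) = 2509056/2378215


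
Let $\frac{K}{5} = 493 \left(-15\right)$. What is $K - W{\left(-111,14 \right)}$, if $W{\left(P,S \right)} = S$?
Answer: $-36989$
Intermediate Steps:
$K = -36975$ ($K = 5 \cdot 493 \left(-15\right) = 5 \left(-7395\right) = -36975$)
$K - W{\left(-111,14 \right)} = -36975 - 14 = -36989$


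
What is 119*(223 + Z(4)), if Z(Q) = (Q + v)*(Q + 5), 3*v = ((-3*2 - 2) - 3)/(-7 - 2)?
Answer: 93772/3 ≈ 31257.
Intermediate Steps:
v = 11/27 (v = (((-3*2 - 2) - 3)/(-7 - 2))/3 = (((-6 - 2) - 3)/(-9))/3 = ((-8 - 3)*(-⅑))/3 = (-11*(-⅑))/3 = (⅓)*(11/9) = 11/27 ≈ 0.40741)
Z(Q) = (5 + Q)*(11/27 + Q) (Z(Q) = (Q + 11/27)*(Q + 5) = (11/27 + Q)*(5 + Q) = (5 + Q)*(11/27 + Q))
119*(223 + Z(4)) = 119*(223 + (55/27 + 4² + (146/27)*4)) = 119*(223 + (55/27 + 16 + 584/27)) = 119*(223 + 119/3) = 119*(788/3) = 93772/3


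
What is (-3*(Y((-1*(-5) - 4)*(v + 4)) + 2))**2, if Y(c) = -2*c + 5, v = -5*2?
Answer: 3249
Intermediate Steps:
v = -10
Y(c) = 5 - 2*c
(-3*(Y((-1*(-5) - 4)*(v + 4)) + 2))**2 = (-3*((5 - 2*(-1*(-5) - 4)*(-10 + 4)) + 2))**2 = (-3*((5 - 2*(5 - 4)*(-6)) + 2))**2 = (-3*((5 - 2*(-6)) + 2))**2 = (-3*((5 + 12) + 2))**2 = (-3*(17 + 2))**2 = (-3*19)**2 = (-57)**2 = 3249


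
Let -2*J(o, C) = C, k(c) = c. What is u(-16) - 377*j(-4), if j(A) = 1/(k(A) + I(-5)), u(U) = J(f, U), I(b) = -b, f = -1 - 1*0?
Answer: -369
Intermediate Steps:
f = -1 (f = -1 + 0 = -1)
J(o, C) = -C/2
u(U) = -U/2
j(A) = 1/(5 + A) (j(A) = 1/(A - 1*(-5)) = 1/(A + 5) = 1/(5 + A))
u(-16) - 377*j(-4) = -½*(-16) - 377/(5 - 4) = 8 - 377/1 = 8 - 377*1 = 8 - 377 = -369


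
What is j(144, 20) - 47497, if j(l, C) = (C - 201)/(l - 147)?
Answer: -142310/3 ≈ -47437.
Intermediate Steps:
j(l, C) = (-201 + C)/(-147 + l)
j(144, 20) - 47497 = (-201 + 20)/(-147 + 144) - 47497 = -181/(-3) - 47497 = -⅓*(-181) - 47497 = 181/3 - 47497 = -142310/3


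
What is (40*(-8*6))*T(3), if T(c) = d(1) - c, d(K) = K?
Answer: 3840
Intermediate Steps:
T(c) = 1 - c
(40*(-8*6))*T(3) = (40*(-8*6))*(1 - 1*3) = (40*(-48))*(1 - 3) = -1920*(-2) = 3840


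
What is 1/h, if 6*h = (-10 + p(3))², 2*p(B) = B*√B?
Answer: 24/(20 - 3*√3)² ≈ 0.10951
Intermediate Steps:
p(B) = B^(3/2)/2 (p(B) = (B*√B)/2 = B^(3/2)/2)
h = (-10 + 3*√3/2)²/6 (h = (-10 + 3^(3/2)/2)²/6 = (-10 + (3*√3)/2)²/6 = (-10 + 3*√3/2)²/6 ≈ 9.1314)
1/h = 1/(427/24 - 5*√3)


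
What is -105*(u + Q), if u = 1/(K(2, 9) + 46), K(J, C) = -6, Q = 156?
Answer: -131061/8 ≈ -16383.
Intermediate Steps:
u = 1/40 (u = 1/(-6 + 46) = 1/40 ≈ 0.025000)
-105*(u + Q) = -105*(1/40 + 156) = -105*6241/40 = -131061/8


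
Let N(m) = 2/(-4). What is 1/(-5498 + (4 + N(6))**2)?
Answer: -4/21943 ≈ -0.00018229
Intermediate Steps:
N(m) = -1/2 (N(m) = 2*(-1/4) = -1/2)
1/(-5498 + (4 + N(6))**2) = 1/(-5498 + (4 - 1/2)**2) = 1/(-5498 + (7/2)**2) = 1/(-5498 + 49/4) = 1/(-21943/4) = -4/21943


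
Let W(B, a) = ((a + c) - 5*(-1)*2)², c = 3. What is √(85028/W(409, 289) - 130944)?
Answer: I*√2985632887/151 ≈ 361.86*I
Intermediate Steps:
W(B, a) = (13 + a)² (W(B, a) = ((a + 3) - 5*(-1)*2)² = ((3 + a) + 5*2)² = ((3 + a) + 10)² = (13 + a)²)
√(85028/W(409, 289) - 130944) = √(85028/((13 + 289)²) - 130944) = √(85028/(302²) - 130944) = √(85028/91204 - 130944) = √(85028*(1/91204) - 130944) = √(21257/22801 - 130944) = √(-2985632887/22801) = I*√2985632887/151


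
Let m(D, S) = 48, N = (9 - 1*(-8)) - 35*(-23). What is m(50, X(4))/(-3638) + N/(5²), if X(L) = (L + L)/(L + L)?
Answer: 1494618/45475 ≈ 32.867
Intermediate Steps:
N = 822 (N = (9 + 8) + 805 = 17 + 805 = 822)
X(L) = 1 (X(L) = (2*L)/((2*L)) = (2*L)*(1/(2*L)) = 1)
m(50, X(4))/(-3638) + N/(5²) = 48/(-3638) + 822/(5²) = 48*(-1/3638) + 822/25 = -24/1819 + 822*(1/25) = -24/1819 + 822/25 = 1494618/45475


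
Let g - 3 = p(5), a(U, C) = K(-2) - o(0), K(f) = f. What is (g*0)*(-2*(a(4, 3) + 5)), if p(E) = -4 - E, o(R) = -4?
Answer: 0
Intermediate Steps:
a(U, C) = 2 (a(U, C) = -2 - 1*(-4) = -2 + 4 = 2)
g = -6 (g = 3 + (-4 - 1*5) = 3 + (-4 - 5) = 3 - 9 = -6)
(g*0)*(-2*(a(4, 3) + 5)) = (-6*0)*(-2*(2 + 5)) = 0*(-2*7) = 0*(-14) = 0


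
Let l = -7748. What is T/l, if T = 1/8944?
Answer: -1/69298112 ≈ -1.4430e-8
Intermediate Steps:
T = 1/8944 ≈ 0.00011181
T/l = (1/8944)/(-7748) = (1/8944)*(-1/7748) = -1/69298112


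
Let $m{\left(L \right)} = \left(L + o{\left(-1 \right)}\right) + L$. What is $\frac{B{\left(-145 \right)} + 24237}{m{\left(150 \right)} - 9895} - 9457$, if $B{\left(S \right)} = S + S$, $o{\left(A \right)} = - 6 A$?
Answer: $- \frac{90707120}{9589} \approx -9459.5$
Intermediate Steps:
$m{\left(L \right)} = 6 + 2 L$ ($m{\left(L \right)} = \left(L - -6\right) + L = \left(L + 6\right) + L = \left(6 + L\right) + L = 6 + 2 L$)
$B{\left(S \right)} = 2 S$
$\frac{B{\left(-145 \right)} + 24237}{m{\left(150 \right)} - 9895} - 9457 = \frac{2 \left(-145\right) + 24237}{\left(6 + 2 \cdot 150\right) - 9895} - 9457 = \frac{-290 + 24237}{\left(6 + 300\right) - 9895} - 9457 = \frac{23947}{306 - 9895} - 9457 = \frac{23947}{-9589} - 9457 = 23947 \left(- \frac{1}{9589}\right) - 9457 = - \frac{23947}{9589} - 9457 = - \frac{90707120}{9589}$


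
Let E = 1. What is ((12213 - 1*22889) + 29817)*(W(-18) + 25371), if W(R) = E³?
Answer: 485645452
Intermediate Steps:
W(R) = 1 (W(R) = 1³ = 1)
((12213 - 1*22889) + 29817)*(W(-18) + 25371) = ((12213 - 1*22889) + 29817)*(1 + 25371) = ((12213 - 22889) + 29817)*25372 = (-10676 + 29817)*25372 = 19141*25372 = 485645452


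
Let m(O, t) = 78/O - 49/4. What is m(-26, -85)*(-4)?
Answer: 61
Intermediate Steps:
m(O, t) = -49/4 + 78/O (m(O, t) = 78/O - 49*1/4 = 78/O - 49/4 = -49/4 + 78/O)
m(-26, -85)*(-4) = (-49/4 + 78/(-26))*(-4) = (-49/4 + 78*(-1/26))*(-4) = (-49/4 - 3)*(-4) = -61/4*(-4) = 61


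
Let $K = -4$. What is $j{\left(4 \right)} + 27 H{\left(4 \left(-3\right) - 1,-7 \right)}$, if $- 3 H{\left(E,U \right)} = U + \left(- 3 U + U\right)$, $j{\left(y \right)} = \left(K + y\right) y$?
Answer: $-63$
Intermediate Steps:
$j{\left(y \right)} = y \left(-4 + y\right)$ ($j{\left(y \right)} = \left(-4 + y\right) y = y \left(-4 + y\right)$)
$H{\left(E,U \right)} = \frac{U}{3}$ ($H{\left(E,U \right)} = - \frac{U + \left(- 3 U + U\right)}{3} = - \frac{U - 2 U}{3} = - \frac{\left(-1\right) U}{3} = \frac{U}{3}$)
$j{\left(4 \right)} + 27 H{\left(4 \left(-3\right) - 1,-7 \right)} = 4 \left(-4 + 4\right) + 27 \cdot \frac{1}{3} \left(-7\right) = 4 \cdot 0 + 27 \left(- \frac{7}{3}\right) = 0 - 63 = -63$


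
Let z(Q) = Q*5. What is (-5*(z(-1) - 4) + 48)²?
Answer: 8649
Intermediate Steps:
z(Q) = 5*Q
(-5*(z(-1) - 4) + 48)² = (-5*(5*(-1) - 4) + 48)² = (-5*(-5 - 4) + 48)² = (-5*(-9) + 48)² = (45 + 48)² = 93² = 8649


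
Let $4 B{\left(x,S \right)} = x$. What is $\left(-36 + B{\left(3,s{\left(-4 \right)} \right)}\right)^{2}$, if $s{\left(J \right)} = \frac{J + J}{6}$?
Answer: $\frac{19881}{16} \approx 1242.6$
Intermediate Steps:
$s{\left(J \right)} = \frac{J}{3}$ ($s{\left(J \right)} = 2 J \frac{1}{6} = \frac{J}{3}$)
$B{\left(x,S \right)} = \frac{x}{4}$
$\left(-36 + B{\left(3,s{\left(-4 \right)} \right)}\right)^{2} = \left(-36 + \frac{1}{4} \cdot 3\right)^{2} = \left(-36 + \frac{3}{4}\right)^{2} = \left(- \frac{141}{4}\right)^{2} = \frac{19881}{16}$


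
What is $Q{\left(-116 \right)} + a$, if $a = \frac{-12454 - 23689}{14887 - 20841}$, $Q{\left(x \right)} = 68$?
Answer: $\frac{441015}{5954} \approx 74.07$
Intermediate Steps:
$a = \frac{36143}{5954}$ ($a = - \frac{36143}{-5954} = \left(-36143\right) \left(- \frac{1}{5954}\right) = \frac{36143}{5954} \approx 6.0704$)
$Q{\left(-116 \right)} + a = 68 + \frac{36143}{5954} = \frac{441015}{5954}$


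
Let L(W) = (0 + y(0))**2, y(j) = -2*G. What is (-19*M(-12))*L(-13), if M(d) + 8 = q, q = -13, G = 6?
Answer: 57456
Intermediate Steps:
y(j) = -12 (y(j) = -2*6 = -12)
M(d) = -21 (M(d) = -8 - 13 = -21)
L(W) = 144 (L(W) = (0 - 12)**2 = (-12)**2 = 144)
(-19*M(-12))*L(-13) = -19*(-21)*144 = 399*144 = 57456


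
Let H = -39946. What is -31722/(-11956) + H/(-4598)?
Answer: 155863033/13743422 ≈ 11.341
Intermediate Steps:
-31722/(-11956) + H/(-4598) = -31722/(-11956) - 39946/(-4598) = -31722*(-1/11956) - 39946*(-1/4598) = 15861/5978 + 19973/2299 = 155863033/13743422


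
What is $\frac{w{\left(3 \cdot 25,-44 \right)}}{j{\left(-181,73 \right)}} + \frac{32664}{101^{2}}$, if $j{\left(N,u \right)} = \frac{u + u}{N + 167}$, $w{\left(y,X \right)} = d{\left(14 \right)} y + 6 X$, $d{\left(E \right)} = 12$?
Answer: $- \frac{43030380}{744673} \approx -57.784$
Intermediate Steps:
$w{\left(y,X \right)} = 6 X + 12 y$ ($w{\left(y,X \right)} = 12 y + 6 X = 6 X + 12 y$)
$j{\left(N,u \right)} = \frac{2 u}{167 + N}$
$\frac{w{\left(3 \cdot 25,-44 \right)}}{j{\left(-181,73 \right)}} + \frac{32664}{101^{2}} = \frac{6 \left(-44\right) + 12 \cdot 3 \cdot 25}{2 \cdot 73 \frac{1}{167 - 181}} + \frac{32664}{101^{2}} = \frac{-264 + 12 \cdot 75}{2 \cdot 73 \frac{1}{-14}} + \frac{32664}{10201} = \frac{-264 + 900}{2 \cdot 73 \left(- \frac{1}{14}\right)} + 32664 \cdot \frac{1}{10201} = \frac{636}{- \frac{73}{7}} + \frac{32664}{10201} = 636 \left(- \frac{7}{73}\right) + \frac{32664}{10201} = - \frac{4452}{73} + \frac{32664}{10201} = - \frac{43030380}{744673}$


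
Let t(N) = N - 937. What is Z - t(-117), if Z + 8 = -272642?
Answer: -271596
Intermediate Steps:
Z = -272650 (Z = -8 - 272642 = -272650)
t(N) = -937 + N
Z - t(-117) = -272650 - (-937 - 117) = -272650 - 1*(-1054) = -272650 + 1054 = -271596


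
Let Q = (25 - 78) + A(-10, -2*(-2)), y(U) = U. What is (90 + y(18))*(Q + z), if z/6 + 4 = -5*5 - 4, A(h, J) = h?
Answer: -28188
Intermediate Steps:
Q = -63 (Q = (25 - 78) - 10 = -53 - 10 = -63)
z = -198 (z = -24 + 6*(-5*5 - 4) = -24 + 6*(-25 - 4) = -24 + 6*(-29) = -24 - 174 = -198)
(90 + y(18))*(Q + z) = (90 + 18)*(-63 - 198) = 108*(-261) = -28188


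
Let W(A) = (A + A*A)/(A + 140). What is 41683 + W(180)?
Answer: 668557/16 ≈ 41785.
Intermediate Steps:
W(A) = (A + A²)/(140 + A)
41683 + W(180) = 41683 + 180*(1 + 180)/(140 + 180) = 41683 + 180*181/320 = 41683 + 180*(1/320)*181 = 41683 + 1629/16 = 668557/16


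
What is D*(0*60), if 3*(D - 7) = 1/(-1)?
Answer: 0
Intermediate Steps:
D = 20/3 (D = 7 + (1/(-1))/3 = 7 + (1*(-1))/3 = 7 + (⅓)*(-1) = 7 - ⅓ = 20/3 ≈ 6.6667)
D*(0*60) = 20*(0*60)/3 = (20/3)*0 = 0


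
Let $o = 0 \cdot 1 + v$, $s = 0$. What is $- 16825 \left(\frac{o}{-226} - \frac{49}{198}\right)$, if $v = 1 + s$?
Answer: $\frac{47412850}{11187} \approx 4238.2$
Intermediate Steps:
$v = 1$ ($v = 1 + 0 = 1$)
$o = 1$ ($o = 0 \cdot 1 + 1 = 0 + 1 = 1$)
$- 16825 \left(\frac{o}{-226} - \frac{49}{198}\right) = - 16825 \left(1 \frac{1}{-226} - \frac{49}{198}\right) = - 16825 \left(1 \left(- \frac{1}{226}\right) - \frac{49}{198}\right) = - 16825 \left(- \frac{1}{226} - \frac{49}{198}\right) = \left(-16825\right) \left(- \frac{2818}{11187}\right) = \frac{47412850}{11187}$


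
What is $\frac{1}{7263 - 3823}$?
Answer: $\frac{1}{3440} \approx 0.0002907$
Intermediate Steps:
$\frac{1}{7263 - 3823} = \frac{1}{3440}$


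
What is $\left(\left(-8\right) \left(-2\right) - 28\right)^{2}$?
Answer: $144$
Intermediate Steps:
$\left(\left(-8\right) \left(-2\right) - 28\right)^{2} = \left(16 - 28\right)^{2} = \left(-12\right)^{2} = 144$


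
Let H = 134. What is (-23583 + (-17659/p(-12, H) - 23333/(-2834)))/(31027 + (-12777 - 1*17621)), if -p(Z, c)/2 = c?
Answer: -8927636323/238866524 ≈ -37.375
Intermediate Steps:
p(Z, c) = -2*c
(-23583 + (-17659/p(-12, H) - 23333/(-2834)))/(31027 + (-12777 - 1*17621)) = (-23583 + (-17659/((-2*134)) - 23333/(-2834)))/(31027 + (-12777 - 1*17621)) = (-23583 + (-17659/(-268) - 23333*(-1/2834)))/(31027 + (-12777 - 17621)) = (-23583 + (-17659*(-1/268) + 23333/2834))/(31027 - 30398) = (-23583 + (17659/268 + 23333/2834))/629 = (-23583 + 28149425/379756)*(1/629) = -8927636323/379756*1/629 = -8927636323/238866524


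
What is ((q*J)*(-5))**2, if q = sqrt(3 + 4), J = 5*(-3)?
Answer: 39375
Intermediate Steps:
J = -15
q = sqrt(7) ≈ 2.6458
((q*J)*(-5))**2 = ((sqrt(7)*(-15))*(-5))**2 = (-15*sqrt(7)*(-5))**2 = (75*sqrt(7))**2 = 39375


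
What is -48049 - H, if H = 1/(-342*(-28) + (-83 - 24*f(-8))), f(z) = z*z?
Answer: -382325894/7957 ≈ -48049.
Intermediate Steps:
f(z) = z²
H = 1/7957 (H = 1/(-342*(-28) + (-83 - 24*(-8)²)) = 1/(9576 + (-83 - 24*64)) = 1/(9576 + (-83 - 1536)) = 1/(9576 - 1619) = 1/7957 ≈ 0.00012568)
-48049 - H = -48049 - 1*1/7957 = -48049 - 1/7957 = -382325894/7957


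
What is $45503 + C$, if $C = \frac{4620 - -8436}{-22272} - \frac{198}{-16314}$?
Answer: $\frac{3587911787}{78851} \approx 45502.0$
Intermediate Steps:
$C = - \frac{45266}{78851}$ ($C = \left(4620 + 8436\right) \left(- \frac{1}{22272}\right) - - \frac{33}{2719} = 13056 \left(- \frac{1}{22272}\right) + \frac{33}{2719} = - \frac{17}{29} + \frac{33}{2719} = - \frac{45266}{78851} \approx -0.57407$)
$45503 + C = 45503 - \frac{45266}{78851} = \frac{3587911787}{78851}$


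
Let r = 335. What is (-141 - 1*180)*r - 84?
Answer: -107619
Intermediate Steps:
(-141 - 1*180)*r - 84 = (-141 - 1*180)*335 - 84 = (-141 - 180)*335 - 84 = -321*335 - 84 = -107535 - 84 = -107619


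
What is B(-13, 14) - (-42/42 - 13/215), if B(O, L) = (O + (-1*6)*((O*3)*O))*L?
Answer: -9195322/215 ≈ -42769.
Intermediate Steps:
B(O, L) = L*(O - 18*O**2) (B(O, L) = (O - 6*3*O*O)*L = (O - 18*O**2)*L = L*(O - 18*O**2))
B(-13, 14) - (-42/42 - 13/215) = 14*(-13)*(1 - 18*(-13)) - (-42/42 - 13/215) = 14*(-13)*(1 + 234) - (-42*1/42 - 13*1/215) = 14*(-13)*235 - (-1 - 13/215) = -42770 - 1*(-228/215) = -42770 + 228/215 = -9195322/215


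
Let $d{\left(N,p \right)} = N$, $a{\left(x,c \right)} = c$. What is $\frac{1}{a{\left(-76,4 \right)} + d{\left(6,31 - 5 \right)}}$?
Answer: $\frac{1}{10} \approx 0.1$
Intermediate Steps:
$\frac{1}{a{\left(-76,4 \right)} + d{\left(6,31 - 5 \right)}} = \frac{1}{4 + 6} = \frac{1}{10}$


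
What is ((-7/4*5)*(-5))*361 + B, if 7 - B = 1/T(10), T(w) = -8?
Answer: 126407/8 ≈ 15801.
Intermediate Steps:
B = 57/8 (B = 7 - 1/(-8) = 7 - 1*(-⅛) = 7 + ⅛ = 57/8 ≈ 7.1250)
((-7/4*5)*(-5))*361 + B = ((-7/4*5)*(-5))*361 + 57/8 = ((-7*¼*5)*(-5))*361 + 57/8 = (-7/4*5*(-5))*361 + 57/8 = -35/4*(-5)*361 + 57/8 = (175/4)*361 + 57/8 = 63175/4 + 57/8 = 126407/8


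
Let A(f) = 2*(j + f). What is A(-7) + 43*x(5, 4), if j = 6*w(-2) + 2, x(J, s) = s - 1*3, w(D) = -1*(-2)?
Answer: 57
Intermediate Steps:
w(D) = 2
x(J, s) = -3 + s (x(J, s) = s - 3 = -3 + s)
j = 14 (j = 6*2 + 2 = 12 + 2 = 14)
A(f) = 28 + 2*f (A(f) = 2*(14 + f) = 28 + 2*f)
A(-7) + 43*x(5, 4) = (28 + 2*(-7)) + 43*(-3 + 4) = (28 - 14) + 43*1 = 14 + 43 = 57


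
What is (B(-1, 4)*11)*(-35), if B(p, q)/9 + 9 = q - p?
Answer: 13860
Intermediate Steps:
B(p, q) = -81 - 9*p + 9*q (B(p, q) = -81 + 9*(q - p) = -81 + (-9*p + 9*q) = -81 - 9*p + 9*q)
(B(-1, 4)*11)*(-35) = ((-81 - 9*(-1) + 9*4)*11)*(-35) = ((-81 + 9 + 36)*11)*(-35) = -36*11*(-35) = -396*(-35) = 13860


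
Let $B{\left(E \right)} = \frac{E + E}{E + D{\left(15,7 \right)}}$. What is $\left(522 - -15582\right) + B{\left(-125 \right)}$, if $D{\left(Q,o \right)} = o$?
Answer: $\frac{950261}{59} \approx 16106.0$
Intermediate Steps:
$B{\left(E \right)} = \frac{2 E}{7 + E}$ ($B{\left(E \right)} = \frac{E + E}{E + 7} = \frac{2 E}{7 + E}$)
$\left(522 - -15582\right) + B{\left(-125 \right)} = \left(522 - -15582\right) + 2 \left(-125\right) \frac{1}{7 - 125} = \left(522 + 15582\right) + 2 \left(-125\right) \frac{1}{-118} = 16104 + 2 \left(-125\right) \left(- \frac{1}{118}\right) = 16104 + \frac{125}{59} = \frac{950261}{59}$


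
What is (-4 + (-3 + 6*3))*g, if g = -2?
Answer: -22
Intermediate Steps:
(-4 + (-3 + 6*3))*g = (-4 + (-3 + 6*3))*(-2) = (-4 + (-3 + 18))*(-2) = (-4 + 15)*(-2) = 11*(-2) = -22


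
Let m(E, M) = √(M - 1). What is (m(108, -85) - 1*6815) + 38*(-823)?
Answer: -38089 + I*√86 ≈ -38089.0 + 9.2736*I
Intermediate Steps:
m(E, M) = √(-1 + M)
(m(108, -85) - 1*6815) + 38*(-823) = (√(-1 - 85) - 1*6815) + 38*(-823) = (√(-86) - 6815) - 31274 = (I*√86 - 6815) - 31274 = (-6815 + I*√86) - 31274 = -38089 + I*√86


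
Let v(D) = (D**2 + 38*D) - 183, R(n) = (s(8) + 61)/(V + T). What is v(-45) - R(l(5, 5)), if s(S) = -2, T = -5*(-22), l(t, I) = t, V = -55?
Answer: 7201/55 ≈ 130.93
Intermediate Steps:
T = 110
R(n) = 59/55 (R(n) = (-2 + 61)/(-55 + 110) = 59/55)
v(D) = -183 + D**2 + 38*D
v(-45) - R(l(5, 5)) = (-183 + (-45)**2 + 38*(-45)) - 1*59/55 = (-183 + 2025 - 1710) - 59/55 = 132 - 59/55 = 7201/55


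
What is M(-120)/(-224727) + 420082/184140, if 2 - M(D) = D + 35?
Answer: 15731291239/6896871630 ≈ 2.2809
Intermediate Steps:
M(D) = -33 - D (M(D) = 2 - (D + 35) = 2 - (35 + D) = 2 + (-35 - D) = -33 - D)
M(-120)/(-224727) + 420082/184140 = (-33 - 1*(-120))/(-224727) + 420082/184140 = (-33 + 120)*(-1/224727) + 420082*(1/184140) = 87*(-1/224727) + 210041/92070 = -29/74909 + 210041/92070 = 15731291239/6896871630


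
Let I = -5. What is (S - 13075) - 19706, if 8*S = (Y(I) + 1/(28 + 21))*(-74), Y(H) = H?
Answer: -1604012/49 ≈ -32735.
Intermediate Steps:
S = 2257/49 (S = ((-5 + 1/(28 + 21))*(-74))/8 = ((-5 + 1/49)*(-74))/8 = (-244/49*(-74))/8 = (⅛)*(18056/49) = 2257/49 ≈ 46.061)
(S - 13075) - 19706 = (2257/49 - 13075) - 19706 = -638418/49 - 19706 = -1604012/49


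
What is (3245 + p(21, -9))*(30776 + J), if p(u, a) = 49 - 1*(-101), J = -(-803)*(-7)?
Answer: 85401225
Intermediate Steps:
J = -5621 (J = -803*7 = -5621)
p(u, a) = 150 (p(u, a) = 49 + 101 = 150)
(3245 + p(21, -9))*(30776 + J) = (3245 + 150)*(30776 - 5621) = 3395*25155 = 85401225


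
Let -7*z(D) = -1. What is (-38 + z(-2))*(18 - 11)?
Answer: -265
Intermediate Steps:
z(D) = ⅐ (z(D) = -⅐*(-1) = ⅐)
(-38 + z(-2))*(18 - 11) = (-38 + ⅐)*(18 - 11) = -265/7*7 = -265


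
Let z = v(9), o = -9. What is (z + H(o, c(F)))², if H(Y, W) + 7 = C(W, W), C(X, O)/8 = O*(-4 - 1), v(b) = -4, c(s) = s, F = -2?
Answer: 4761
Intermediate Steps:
z = -4
C(X, O) = -40*O (C(X, O) = 8*(O*(-4 - 1)) = 8*(O*(-5)) = 8*(-5*O) = -40*O)
H(Y, W) = -7 - 40*W
(z + H(o, c(F)))² = (-4 + (-7 - 40*(-2)))² = (-4 + (-7 + 80))² = (-4 + 73)² = 69² = 4761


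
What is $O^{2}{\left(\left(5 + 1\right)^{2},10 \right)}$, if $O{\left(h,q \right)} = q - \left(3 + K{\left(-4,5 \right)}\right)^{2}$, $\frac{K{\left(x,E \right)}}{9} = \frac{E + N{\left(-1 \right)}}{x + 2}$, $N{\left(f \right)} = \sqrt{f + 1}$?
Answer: $\frac{2193361}{16} \approx 1.3709 \cdot 10^{5}$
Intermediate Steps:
$N{\left(f \right)} = \sqrt{1 + f}$
$K{\left(x,E \right)} = \frac{9 E}{2 + x}$ ($K{\left(x,E \right)} = 9 \frac{E + \sqrt{1 - 1}}{x + 2} = 9 \frac{E + \sqrt{0}}{2 + x} = 9 \frac{E + 0}{2 + x} = 9 \frac{E}{2 + x} = \frac{9 E}{2 + x}$)
$O{\left(h,q \right)} = - \frac{1521}{4} + q$ ($O{\left(h,q \right)} = q - \left(3 + 9 \cdot 5 \frac{1}{2 - 4}\right)^{2} = q - \left(3 + 9 \cdot 5 \frac{1}{-2}\right)^{2} = q - \left(3 + 9 \cdot 5 \left(- \frac{1}{2}\right)\right)^{2} = q - \left(3 - \frac{45}{2}\right)^{2} = q - \left(- \frac{39}{2}\right)^{2} = q - \frac{1521}{4} = - \frac{1521}{4} + q$)
$O^{2}{\left(\left(5 + 1\right)^{2},10 \right)} = \left(- \frac{1521}{4} + 10\right)^{2} = \left(- \frac{1481}{4}\right)^{2} = \frac{2193361}{16}$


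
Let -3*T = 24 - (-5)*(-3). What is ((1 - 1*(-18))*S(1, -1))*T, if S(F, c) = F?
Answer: -57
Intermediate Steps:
T = -3 (T = -(24 - (-5)*(-3))/3 = -(24 - 1*15)/3 = -(24 - 15)/3 = -1/3*9 = -3)
((1 - 1*(-18))*S(1, -1))*T = ((1 - 1*(-18))*1)*(-3) = ((1 + 18)*1)*(-3) = (19*1)*(-3) = 19*(-3) = -57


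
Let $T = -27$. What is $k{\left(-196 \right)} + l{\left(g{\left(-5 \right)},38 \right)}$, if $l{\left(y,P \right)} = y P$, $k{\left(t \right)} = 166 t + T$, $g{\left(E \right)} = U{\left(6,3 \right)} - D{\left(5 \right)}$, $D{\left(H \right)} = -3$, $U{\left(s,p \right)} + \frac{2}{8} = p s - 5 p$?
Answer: $- \frac{64689}{2} \approx -32345.0$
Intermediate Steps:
$U{\left(s,p \right)} = - \frac{1}{4} - 5 p + p s$ ($U{\left(s,p \right)} = - \frac{1}{4} + \left(p s - 5 p\right) = - \frac{1}{4} + \left(- 5 p + p s\right) = - \frac{1}{4} - 5 p + p s$)
$g{\left(E \right)} = \frac{23}{4}$ ($g{\left(E \right)} = \left(- \frac{1}{4} - 15 + 3 \cdot 6\right) - -3 = \left(- \frac{1}{4} - 15 + 18\right) + 3 = \frac{11}{4} + 3 = \frac{23}{4}$)
$k{\left(t \right)} = -27 + 166 t$ ($k{\left(t \right)} = 166 t - 27 = -27 + 166 t$)
$l{\left(y,P \right)} = P y$
$k{\left(-196 \right)} + l{\left(g{\left(-5 \right)},38 \right)} = \left(-27 + 166 \left(-196\right)\right) + 38 \cdot \frac{23}{4} = \left(-27 - 32536\right) + \frac{437}{2} = -32563 + \frac{437}{2} = - \frac{64689}{2}$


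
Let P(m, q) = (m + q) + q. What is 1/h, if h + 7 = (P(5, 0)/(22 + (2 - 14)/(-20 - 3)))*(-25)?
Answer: -518/6501 ≈ -0.079680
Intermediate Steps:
P(m, q) = m + 2*q
h = -6501/518 (h = -7 + ((5 + 2*0)/(22 + (2 - 14)/(-20 - 3)))*(-25) = -7 + ((5 + 0)/(22 - 12/(-23)))*(-25) = -7 + (5/(22 - 12*(-1/23)))*(-25) = -7 + (5/(22 + 12/23))*(-25) = -7 + (5/(518/23))*(-25) = -7 + (5*(23/518))*(-25) = -7 + (115/518)*(-25) = -7 - 2875/518 = -6501/518 ≈ -12.550)
1/h = 1/(-6501/518) = -518/6501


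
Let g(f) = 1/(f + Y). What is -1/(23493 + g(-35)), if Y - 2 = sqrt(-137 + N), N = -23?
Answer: -7335681/172336959916 - I*sqrt(10)/172336959916 ≈ -4.2566e-5 - 1.8349e-11*I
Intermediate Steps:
Y = 2 + 4*I*sqrt(10) (Y = 2 + sqrt(-137 - 23) = 2 + sqrt(-160) = 2 + 4*I*sqrt(10) ≈ 2.0 + 12.649*I)
g(f) = 1/(2 + f + 4*I*sqrt(10)) (g(f) = 1/(f + (2 + 4*I*sqrt(10))) = 1/(2 + f + 4*I*sqrt(10)))
-1/(23493 + g(-35)) = -1/(23493 + 1/(2 - 35 + 4*I*sqrt(10))) = -1/(23493 + 1/(-33 + 4*I*sqrt(10)))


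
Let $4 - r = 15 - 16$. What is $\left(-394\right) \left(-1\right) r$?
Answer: $1970$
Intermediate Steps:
$r = 5$ ($r = 4 - \left(15 - 16\right) = 4 - -1 = 4 + 1 = 5$)
$\left(-394\right) \left(-1\right) r = \left(-394\right) \left(-1\right) 5 = 394 \cdot 5 = 1970$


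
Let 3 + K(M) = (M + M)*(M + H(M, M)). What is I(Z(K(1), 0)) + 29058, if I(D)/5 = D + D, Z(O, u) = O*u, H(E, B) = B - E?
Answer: 29058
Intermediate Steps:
K(M) = -3 + 2*M² (K(M) = -3 + (M + M)*(M + (M - M)) = -3 + (2*M)*(M + 0) = -3 + (2*M)*M = -3 + 2*M²)
I(D) = 10*D (I(D) = 5*(D + D) = 5*(2*D) = 10*D)
I(Z(K(1), 0)) + 29058 = 10*((-3 + 2*1²)*0) + 29058 = 10*((-3 + 2*1)*0) + 29058 = 10*((-3 + 2)*0) + 29058 = 10*(-1*0) + 29058 = 10*0 + 29058 = 0 + 29058 = 29058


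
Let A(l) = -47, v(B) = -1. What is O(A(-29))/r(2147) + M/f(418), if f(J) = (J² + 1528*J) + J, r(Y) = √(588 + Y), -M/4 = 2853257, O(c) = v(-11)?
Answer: -518774/36993 - √2735/2735 ≈ -14.043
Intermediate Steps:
O(c) = -1
M = -11413028 (M = -4*2853257 = -11413028)
f(J) = J² + 1529*J
O(A(-29))/r(2147) + M/f(418) = -1/(√(588 + 2147)) - 11413028*1/(418*(1529 + 418)) = -1/(√2735) - 11413028/(418*1947) = -√2735/2735 - 11413028/813846 = -√2735/2735 - 11413028*1/813846 = -√2735/2735 - 518774/36993 = -518774/36993 - √2735/2735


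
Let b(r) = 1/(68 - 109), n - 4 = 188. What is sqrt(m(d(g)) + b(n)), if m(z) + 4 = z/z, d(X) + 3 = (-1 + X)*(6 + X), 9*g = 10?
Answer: 2*I*sqrt(1271)/41 ≈ 1.7391*I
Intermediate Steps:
n = 192 (n = 4 + 188 = 192)
g = 10/9 (g = (1/9)*10 = 10/9 ≈ 1.1111)
d(X) = -3 + (-1 + X)*(6 + X)
m(z) = -3 (m(z) = -4 + z/z = -4 + 1 = -3)
b(r) = -1/41 (b(r) = 1/(-41) = -1/41)
sqrt(m(d(g)) + b(n)) = sqrt(-3 - 1/41) = sqrt(-124/41) = 2*I*sqrt(1271)/41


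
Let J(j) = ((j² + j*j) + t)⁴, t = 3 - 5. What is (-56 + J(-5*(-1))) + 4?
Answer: 5308364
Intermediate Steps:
t = -2
J(j) = (-2 + 2*j²)⁴ (J(j) = ((j² + j*j) - 2)⁴ = ((j² + j²) - 2)⁴ = (2*j² - 2)⁴ = (-2 + 2*j²)⁴)
(-56 + J(-5*(-1))) + 4 = (-56 + 16*(-1 + (-5*(-1))²)⁴) + 4 = (-56 + 16*(-1 + 5²)⁴) + 4 = (-56 + 16*(-1 + 25)⁴) + 4 = (-56 + 16*24⁴) + 4 = (-56 + 16*331776) + 4 = (-56 + 5308416) + 4 = 5308360 + 4 = 5308364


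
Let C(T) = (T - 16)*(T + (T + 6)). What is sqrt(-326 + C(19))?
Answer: I*sqrt(194) ≈ 13.928*I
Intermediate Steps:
C(T) = (-16 + T)*(6 + 2*T) (C(T) = (-16 + T)*(T + (6 + T)) = (-16 + T)*(6 + 2*T))
sqrt(-326 + C(19)) = sqrt(-326 + (-96 - 26*19 + 2*19**2)) = sqrt(-326 + (-96 - 494 + 2*361)) = sqrt(-326 + (-96 - 494 + 722)) = sqrt(-326 + 132) = sqrt(-194) = I*sqrt(194)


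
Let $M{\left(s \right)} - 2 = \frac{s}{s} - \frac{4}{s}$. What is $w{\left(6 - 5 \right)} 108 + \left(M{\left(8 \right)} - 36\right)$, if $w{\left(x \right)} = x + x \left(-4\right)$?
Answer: $- \frac{715}{2} \approx -357.5$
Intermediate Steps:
$w{\left(x \right)} = - 3 x$ ($w{\left(x \right)} = x - 4 x = - 3 x$)
$M{\left(s \right)} = 3 - \frac{4}{s}$ ($M{\left(s \right)} = 2 - \left(\frac{4}{s} - \frac{s}{s}\right) = 2 + \left(1 - \frac{4}{s}\right) = 3 - \frac{4}{s}$)
$w{\left(6 - 5 \right)} 108 + \left(M{\left(8 \right)} - 36\right) = - 3 \left(6 - 5\right) 108 + \left(\left(3 - \frac{4}{8}\right) - 36\right) = \left(-3\right) 1 \cdot 108 + \left(\left(3 - \frac{1}{2}\right) - 36\right) = \left(-3\right) 108 + \left(\left(3 - \frac{1}{2}\right) - 36\right) = -324 + \left(\frac{5}{2} - 36\right) = -324 - \frac{67}{2} = - \frac{715}{2}$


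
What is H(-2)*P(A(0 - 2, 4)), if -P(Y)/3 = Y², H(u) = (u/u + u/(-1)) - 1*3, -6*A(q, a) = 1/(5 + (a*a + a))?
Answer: 0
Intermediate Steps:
A(q, a) = -1/(6*(5 + a + a²)) (A(q, a) = -1/(6*(5 + (a*a + a))) = -1/(6*(5 + (a² + a))) = -1/(6*(5 + (a + a²))) = -1/(6*(5 + a + a²)))
H(u) = -2 - u (H(u) = (1 + u*(-1)) - 3 = (1 - u) - 3 = -2 - u)
P(Y) = -3*Y²
H(-2)*P(A(0 - 2, 4)) = (-2 - 1*(-2))*(-3/(30 + 6*4 + 6*4²)²) = (-2 + 2)*(-3/(30 + 24 + 6*16)²) = 0*(-3/(30 + 24 + 96)²) = 0*(-3*(-1/150)²) = 0*(-3*1/22500) = 0*(-1/7500) = 0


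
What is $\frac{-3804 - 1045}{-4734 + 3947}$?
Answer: $\frac{4849}{787} \approx 6.1614$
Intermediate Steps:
$\frac{-3804 - 1045}{-4734 + 3947} = - \frac{4849}{-787} = \left(-4849\right) \left(- \frac{1}{787}\right) = \frac{4849}{787}$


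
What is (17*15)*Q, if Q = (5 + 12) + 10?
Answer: 6885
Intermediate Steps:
Q = 27 (Q = 17 + 10 = 27)
(17*15)*Q = (17*15)*27 = 255*27 = 6885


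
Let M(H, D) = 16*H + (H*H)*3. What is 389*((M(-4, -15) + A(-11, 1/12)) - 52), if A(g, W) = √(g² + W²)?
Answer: -26452 + 1945*√697/12 ≈ -22173.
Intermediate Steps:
A(g, W) = √(W² + g²)
M(H, D) = 3*H² + 16*H (M(H, D) = 16*H + H²*3 = 16*H + 3*H² = 3*H² + 16*H)
389*((M(-4, -15) + A(-11, 1/12)) - 52) = 389*((-4*(16 + 3*(-4)) + √((1/12)² + (-11)²)) - 52) = 389*((-4*(16 - 12) + √((1/12)² + 121)) - 52) = 389*((-4*4 + √(1/144 + 121)) - 52) = 389*((-16 + √(17425/144)) - 52) = 389*((-16 + 5*√697/12) - 52) = 389*(-68 + 5*√697/12) = -26452 + 1945*√697/12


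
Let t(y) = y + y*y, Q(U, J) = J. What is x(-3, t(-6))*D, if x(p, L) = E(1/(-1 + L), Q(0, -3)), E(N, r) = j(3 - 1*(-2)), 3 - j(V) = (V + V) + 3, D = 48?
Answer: -480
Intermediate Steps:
j(V) = -2*V (j(V) = 3 - ((V + V) + 3) = 3 - (2*V + 3) = 3 - (3 + 2*V) = 3 + (-3 - 2*V) = -2*V)
E(N, r) = -10 (E(N, r) = -2*(3 - 1*(-2)) = -2*(3 + 2) = -2*5 = -10)
t(y) = y + y²
x(p, L) = -10
x(-3, t(-6))*D = -10*48 = -480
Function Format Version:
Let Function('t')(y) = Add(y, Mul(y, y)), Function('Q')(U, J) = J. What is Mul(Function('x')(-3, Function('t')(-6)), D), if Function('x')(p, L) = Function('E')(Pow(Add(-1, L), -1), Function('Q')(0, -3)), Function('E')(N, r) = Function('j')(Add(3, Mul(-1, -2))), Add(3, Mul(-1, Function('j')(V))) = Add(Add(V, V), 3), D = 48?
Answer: -480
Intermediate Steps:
Function('j')(V) = Mul(-2, V) (Function('j')(V) = Add(3, Mul(-1, Add(Add(V, V), 3))) = Add(3, Mul(-1, Add(Mul(2, V), 3))) = Add(3, Mul(-1, Add(3, Mul(2, V)))) = Add(3, Add(-3, Mul(-2, V))) = Mul(-2, V))
Function('E')(N, r) = -10 (Function('E')(N, r) = Mul(-2, Add(3, Mul(-1, -2))) = Mul(-2, Add(3, 2)) = Mul(-2, 5) = -10)
Function('t')(y) = Add(y, Pow(y, 2))
Function('x')(p, L) = -10
Mul(Function('x')(-3, Function('t')(-6)), D) = Mul(-10, 48) = -480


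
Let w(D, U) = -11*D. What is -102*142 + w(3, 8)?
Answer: -14517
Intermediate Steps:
-102*142 + w(3, 8) = -102*142 - 11*3 = -14484 - 33 = -14517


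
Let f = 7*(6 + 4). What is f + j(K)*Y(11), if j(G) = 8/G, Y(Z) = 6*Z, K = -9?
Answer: 34/3 ≈ 11.333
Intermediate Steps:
f = 70 (f = 7*10 = 70)
f + j(K)*Y(11) = 70 + (8/(-9))*(6*11) = 70 + (8*(-⅑))*66 = 70 - 8/9*66 = 70 - 176/3 = 34/3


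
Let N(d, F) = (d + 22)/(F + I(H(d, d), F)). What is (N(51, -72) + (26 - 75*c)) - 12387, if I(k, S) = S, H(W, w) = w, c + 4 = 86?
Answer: -2665657/144 ≈ -18512.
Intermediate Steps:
c = 82 (c = -4 + 86 = 82)
N(d, F) = (22 + d)/(2*F) (N(d, F) = (d + 22)/(F + F) = (22 + d)/((2*F)) = (22 + d)*(1/(2*F)) = (22 + d)/(2*F))
(N(51, -72) + (26 - 75*c)) - 12387 = ((½)*(22 + 51)/(-72) + (26 - 75*82)) - 12387 = ((½)*(-1/72)*73 + (26 - 6150)) - 12387 = (-73/144 - 6124) - 12387 = -881929/144 - 12387 = -2665657/144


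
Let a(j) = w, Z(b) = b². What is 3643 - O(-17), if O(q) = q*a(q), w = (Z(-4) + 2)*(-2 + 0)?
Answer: 3031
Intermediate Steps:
w = -36 (w = ((-4)² + 2)*(-2 + 0) = (16 + 2)*(-2) = 18*(-2) = -36)
a(j) = -36
O(q) = -36*q (O(q) = q*(-36) = -36*q)
3643 - O(-17) = 3643 - (-36)*(-17) = 3643 - 1*612 = 3643 - 612 = 3031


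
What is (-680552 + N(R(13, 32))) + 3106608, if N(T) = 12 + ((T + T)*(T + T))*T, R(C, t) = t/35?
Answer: 104017796572/42875 ≈ 2.4261e+6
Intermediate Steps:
R(C, t) = t/35 (R(C, t) = t*(1/35) = t/35)
N(T) = 12 + 4*T³ (N(T) = 12 + ((2*T)*(2*T))*T = 12 + (4*T²)*T = 12 + 4*T³)
(-680552 + N(R(13, 32))) + 3106608 = (-680552 + (12 + 4*((1/35)*32)³)) + 3106608 = (-680552 + (12 + 4*(32/35)³)) + 3106608 = (-680552 + (12 + 4*(32768/42875))) + 3106608 = (-680552 + (12 + 131072/42875)) + 3106608 = (-680552 + 645572/42875) + 3106608 = -29178021428/42875 + 3106608 = 104017796572/42875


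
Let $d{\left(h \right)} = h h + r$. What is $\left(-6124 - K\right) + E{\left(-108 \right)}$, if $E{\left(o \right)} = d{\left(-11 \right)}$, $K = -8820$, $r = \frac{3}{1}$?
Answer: $2820$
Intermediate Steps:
$r = 3$ ($r = 3 \cdot 1 = 3$)
$d{\left(h \right)} = 3 + h^{2}$ ($d{\left(h \right)} = h h + 3 = h^{2} + 3 = 3 + h^{2}$)
$E{\left(o \right)} = 124$ ($E{\left(o \right)} = 3 + \left(-11\right)^{2} = 3 + 121 = 124$)
$\left(-6124 - K\right) + E{\left(-108 \right)} = \left(-6124 - -8820\right) + 124 = \left(-6124 + 8820\right) + 124 = 2696 + 124 = 2820$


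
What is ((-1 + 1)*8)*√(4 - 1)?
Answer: 0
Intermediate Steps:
((-1 + 1)*8)*√(4 - 1) = (0*8)*√3 = 0*√3 = 0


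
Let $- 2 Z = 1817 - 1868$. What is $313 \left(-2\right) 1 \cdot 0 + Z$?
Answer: $\frac{51}{2} \approx 25.5$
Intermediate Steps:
$Z = \frac{51}{2}$ ($Z = - \frac{1817 - 1868}{2} = \left(- \frac{1}{2}\right) \left(-51\right) = \frac{51}{2} \approx 25.5$)
$313 \left(-2\right) 1 \cdot 0 + Z = 313 \left(-2\right) 1 \cdot 0 + \frac{51}{2} = 313 \left(\left(-2\right) 0\right) + \frac{51}{2} = 313 \cdot 0 + \frac{51}{2} = 0 + \frac{51}{2} = \frac{51}{2}$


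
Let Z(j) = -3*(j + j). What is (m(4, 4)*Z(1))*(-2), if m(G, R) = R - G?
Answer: 0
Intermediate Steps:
Z(j) = -6*j
(m(4, 4)*Z(1))*(-2) = ((4 - 1*4)*(-6*1))*(-2) = ((4 - 4)*(-6))*(-2) = (0*(-6))*(-2) = 0*(-2) = 0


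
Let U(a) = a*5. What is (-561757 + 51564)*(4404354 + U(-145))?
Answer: -2246700690397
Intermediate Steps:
U(a) = 5*a
(-561757 + 51564)*(4404354 + U(-145)) = (-561757 + 51564)*(4404354 + 5*(-145)) = -510193*(4404354 - 725) = -510193*4403629 = -2246700690397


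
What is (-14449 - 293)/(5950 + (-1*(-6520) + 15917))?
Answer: -14742/28387 ≈ -0.51932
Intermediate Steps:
(-14449 - 293)/(5950 + (-1*(-6520) + 15917)) = -14742/(5950 + (6520 + 15917)) = -14742/(5950 + 22437) = -14742/28387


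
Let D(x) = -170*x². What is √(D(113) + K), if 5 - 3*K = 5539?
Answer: 2*I*√4888293/3 ≈ 1474.0*I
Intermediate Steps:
K = -5534/3 (K = 5/3 - ⅓*5539 = 5/3 - 5539/3 = -5534/3 ≈ -1844.7)
√(D(113) + K) = √(-170*113² - 5534/3) = √(-170*12769 - 5534/3) = √(-2170730 - 5534/3) = √(-6517724/3) = 2*I*√4888293/3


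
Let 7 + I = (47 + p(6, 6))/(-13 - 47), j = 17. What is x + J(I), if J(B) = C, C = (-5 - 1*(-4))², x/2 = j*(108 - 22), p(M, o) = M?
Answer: 2925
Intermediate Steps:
I = -473/60 (I = -7 + (47 + 6)/(-13 - 47) = -7 + 53/(-60) = -7 + 53*(-1/60) = -7 - 53/60 = -473/60 ≈ -7.8833)
x = 2924 (x = 2*(17*(108 - 22)) = 2*(17*86) = 2*1462 = 2924)
C = 1 (C = (-5 + 4)² = (-1)² = 1)
J(B) = 1
x + J(I) = 2924 + 1 = 2925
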